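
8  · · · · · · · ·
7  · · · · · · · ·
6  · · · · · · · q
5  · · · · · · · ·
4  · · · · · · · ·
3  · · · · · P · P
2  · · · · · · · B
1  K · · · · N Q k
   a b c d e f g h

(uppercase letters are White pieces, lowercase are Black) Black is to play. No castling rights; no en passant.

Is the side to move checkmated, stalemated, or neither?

Black to move; black king on h1.
In check: yes, from the white queen on g1.
King squares — g1: attacked by Bh2; g2: attacked by Qg1; h2: attacked by Nf1.
Legal moves for Black: none.
In check with no legal moves → checkmate.

checkmate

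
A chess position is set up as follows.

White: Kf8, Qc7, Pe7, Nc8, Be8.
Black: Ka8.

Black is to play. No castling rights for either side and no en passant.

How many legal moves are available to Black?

Black to move; king on a8.
In check: no.
Legal moves: none.
Count: 0.

0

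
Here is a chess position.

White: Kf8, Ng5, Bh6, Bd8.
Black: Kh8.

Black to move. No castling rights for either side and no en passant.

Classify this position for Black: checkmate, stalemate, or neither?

Black to move; black king on h8.
In check: no.
King squares — g7: attacked by Bh6; h7: attacked by Ng5; g8: attacked by Kf8.
Legal moves for Black: none.
Not in check and no legal moves → stalemate.

stalemate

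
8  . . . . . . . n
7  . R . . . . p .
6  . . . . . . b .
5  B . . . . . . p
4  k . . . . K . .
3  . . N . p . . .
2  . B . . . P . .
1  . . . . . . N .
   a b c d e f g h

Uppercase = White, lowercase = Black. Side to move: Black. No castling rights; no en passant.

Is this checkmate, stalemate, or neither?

neither

Black to move; black king on a4.
In check: yes, from the white knight on c3.
Legal moves for Black: Kxa5.
Black is in check but has 1 legal move → neither.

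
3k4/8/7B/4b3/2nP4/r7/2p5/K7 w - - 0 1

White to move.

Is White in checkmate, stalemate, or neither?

White to move; white king on a1.
In check: yes, from the black rook on a3.
King squares — b1: attacked by Pc2; a2: attacked by Ra3; b2: attacked by Nc4.
Legal moves for White: none.
In check with no legal moves → checkmate.

checkmate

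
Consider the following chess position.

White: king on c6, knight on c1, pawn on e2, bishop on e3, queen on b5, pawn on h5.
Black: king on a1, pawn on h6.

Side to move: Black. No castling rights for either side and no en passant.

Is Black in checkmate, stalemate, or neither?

Black to move; black king on a1.
In check: no.
King squares — b1: attacked by Qb5; a2: attacked by Nc1; b2: attacked by Qb5.
Legal moves for Black: none.
Not in check and no legal moves → stalemate.

stalemate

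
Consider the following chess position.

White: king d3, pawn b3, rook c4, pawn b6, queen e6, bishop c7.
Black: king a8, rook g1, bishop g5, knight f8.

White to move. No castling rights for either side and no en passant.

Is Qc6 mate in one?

yes

After Qc6: black king on a8; in check: yes, from the white queen on c6.
King squares — a7: attacked by Pb6; b7: attacked by Qc6; b8: attacked by Bc7.
Black has no legal moves → checkmate.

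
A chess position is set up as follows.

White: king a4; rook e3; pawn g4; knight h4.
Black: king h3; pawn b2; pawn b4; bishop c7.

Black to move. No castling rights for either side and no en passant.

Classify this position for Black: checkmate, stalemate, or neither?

Black to move; black king on h3.
In check: yes, from the white rook on e3.
King squares — g2: attacked by Nh4; h2: available; g3: attacked by Re3; g4: available; h4: available.
Legal moves for Black: Kxh4, Kxg4, Kh2, Bg3.
Black is in check but has 4 legal moves → neither.

neither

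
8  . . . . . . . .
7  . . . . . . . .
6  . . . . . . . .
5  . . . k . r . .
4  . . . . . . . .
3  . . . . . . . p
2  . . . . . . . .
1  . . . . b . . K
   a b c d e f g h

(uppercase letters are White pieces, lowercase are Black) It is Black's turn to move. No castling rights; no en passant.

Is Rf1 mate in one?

After Rf1: white king on h1; in check: yes, from the black rook on f1.
White has 1 legal reply: Kh2.
In check but a legal move exists → not checkmate.

no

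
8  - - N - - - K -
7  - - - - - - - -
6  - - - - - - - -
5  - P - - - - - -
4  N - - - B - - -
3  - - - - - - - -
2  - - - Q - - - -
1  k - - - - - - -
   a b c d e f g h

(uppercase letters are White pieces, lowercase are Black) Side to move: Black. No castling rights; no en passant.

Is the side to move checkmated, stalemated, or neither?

stalemate

Black to move; black king on a1.
In check: no.
King squares — b1: attacked by Be4; a2: attacked by Qd2; b2: attacked by Qd2.
Legal moves for Black: none.
Not in check and no legal moves → stalemate.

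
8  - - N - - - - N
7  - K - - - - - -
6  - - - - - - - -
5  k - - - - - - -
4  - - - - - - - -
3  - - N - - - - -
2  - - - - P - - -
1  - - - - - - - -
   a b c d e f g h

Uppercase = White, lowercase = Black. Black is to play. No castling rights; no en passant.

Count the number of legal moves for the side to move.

Black to move; king on a5.
In check: no.
Legal moves: Kb4.
Count: 1.

1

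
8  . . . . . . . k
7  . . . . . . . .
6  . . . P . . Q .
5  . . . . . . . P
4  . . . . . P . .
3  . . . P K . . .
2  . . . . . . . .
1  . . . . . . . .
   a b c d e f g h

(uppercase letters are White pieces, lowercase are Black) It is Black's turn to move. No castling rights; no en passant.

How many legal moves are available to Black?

0

Black to move; king on h8.
In check: no.
Legal moves: none.
Count: 0.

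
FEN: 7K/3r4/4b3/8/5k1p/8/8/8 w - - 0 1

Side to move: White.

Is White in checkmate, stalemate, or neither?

stalemate

White to move; white king on h8.
In check: no.
King squares — g7: attacked by Rd7; h7: attacked by Rd7; g8: attacked by Be6.
Legal moves for White: none.
Not in check and no legal moves → stalemate.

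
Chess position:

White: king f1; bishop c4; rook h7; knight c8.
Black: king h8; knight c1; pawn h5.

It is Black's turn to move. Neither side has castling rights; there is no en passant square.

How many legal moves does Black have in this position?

Black to move; king on h8.
In check: yes, from the white rook on h7.
Legal moves: Kxh7.
Count: 1.

1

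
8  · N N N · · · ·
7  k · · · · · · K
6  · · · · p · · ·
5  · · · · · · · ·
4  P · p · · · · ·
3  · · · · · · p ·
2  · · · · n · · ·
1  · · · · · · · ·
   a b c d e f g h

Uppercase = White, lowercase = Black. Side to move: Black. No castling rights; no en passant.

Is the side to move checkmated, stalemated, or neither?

Black to move; black king on a7.
In check: yes, from the white knight on c8.
Legal moves for Black: Kxb8, Ka8.
Black is in check but has 2 legal moves → neither.

neither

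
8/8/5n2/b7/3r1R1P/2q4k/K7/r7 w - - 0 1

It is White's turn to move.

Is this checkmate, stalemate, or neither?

checkmate

White to move; white king on a2.
In check: yes, from the black rook on a1.
King squares — a1: attacked by Qc3; b1: attacked by Ra1; b2: attacked by Qc3; a3: attacked by Ra1; b3: attacked by Qc3.
Legal moves for White: none.
In check with no legal moves → checkmate.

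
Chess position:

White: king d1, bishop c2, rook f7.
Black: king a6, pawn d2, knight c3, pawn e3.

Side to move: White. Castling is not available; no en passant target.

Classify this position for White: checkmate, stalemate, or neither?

checkmate

White to move; white king on d1.
In check: yes, from the black knight on c3.
King squares — c1: attacked by Pd2; e1: attacked by Pd2; c2: own bishop; d2: attacked by Pe3; e2: attacked by Nc3.
Legal moves for White: none.
In check with no legal moves → checkmate.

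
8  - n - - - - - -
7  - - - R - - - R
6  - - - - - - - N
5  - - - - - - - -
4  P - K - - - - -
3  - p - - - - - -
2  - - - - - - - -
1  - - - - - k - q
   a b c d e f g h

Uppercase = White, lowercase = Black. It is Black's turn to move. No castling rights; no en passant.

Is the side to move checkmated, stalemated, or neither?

Black to move; black king on f1.
In check: no.
Legal moves for Black include: Nxd7, Nc6, Na6, Qa8, Qb7, Qxh6, Qc6+, Qh5, Qd5+, Qh4+, Qe4+, Qh3, Qf3, Qh2, Qg2, Qg1, Kg2, Kf2, ... (list truncated; more exist).
Black has legal moves and is not in check → neither.

neither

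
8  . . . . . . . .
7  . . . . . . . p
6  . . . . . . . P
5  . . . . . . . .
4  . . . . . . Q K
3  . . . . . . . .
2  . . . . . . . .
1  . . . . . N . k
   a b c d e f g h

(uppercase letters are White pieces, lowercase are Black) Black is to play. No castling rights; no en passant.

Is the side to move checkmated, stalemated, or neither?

stalemate

Black to move; black king on h1.
In check: no.
King squares — g1: attacked by Qg4; g2: attacked by Qg4; h2: attacked by Nf1.
Legal moves for Black: none.
Not in check and no legal moves → stalemate.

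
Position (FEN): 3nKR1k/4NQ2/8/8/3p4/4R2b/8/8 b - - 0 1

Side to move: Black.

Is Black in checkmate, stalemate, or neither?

checkmate

Black to move; black king on h8.
In check: yes, from the white rook on f8.
King squares — g7: attacked by Qf7; h7: attacked by Qf7; g8: attacked by Ne7.
Legal moves for Black: none.
In check with no legal moves → checkmate.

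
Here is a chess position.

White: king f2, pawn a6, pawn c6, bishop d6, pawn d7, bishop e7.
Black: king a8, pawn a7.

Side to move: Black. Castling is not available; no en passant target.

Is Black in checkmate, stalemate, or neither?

Black to move; black king on a8.
In check: no.
King squares — a7: own pawn; b7: attacked by Pa6; b8: attacked by Bd6.
Legal moves for Black: none.
Not in check and no legal moves → stalemate.

stalemate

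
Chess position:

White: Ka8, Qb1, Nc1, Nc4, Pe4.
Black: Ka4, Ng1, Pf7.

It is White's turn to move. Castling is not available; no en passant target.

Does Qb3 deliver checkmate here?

After Qb3: black king on a4; in check: yes, from the white queen on b3.
King squares — a3: attacked by Qb3; b3: attacked by Nc1; b4: attacked by Qb3; a5: attacked by Nc4; b5: attacked by Qb3.
Black has no legal moves → checkmate.

yes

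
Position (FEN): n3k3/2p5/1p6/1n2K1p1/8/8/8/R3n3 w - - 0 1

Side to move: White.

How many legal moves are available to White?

16

White to move; king on e5.
In check: no.
Legal moves: Kf6, Ke6, Kf5, Kd5, Ke4, Rxa8+, Ra7, Ra6, Ra5, Ra4, Ra3, Ra2, Rxe1, Rd1, Rc1, Rb1.
Count: 16.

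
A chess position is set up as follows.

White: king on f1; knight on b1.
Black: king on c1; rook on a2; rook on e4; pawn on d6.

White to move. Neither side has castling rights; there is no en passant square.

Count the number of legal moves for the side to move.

4

White to move; king on f1.
In check: no.
Legal moves: Kg1, Nc3, Na3, Nd2.
Count: 4.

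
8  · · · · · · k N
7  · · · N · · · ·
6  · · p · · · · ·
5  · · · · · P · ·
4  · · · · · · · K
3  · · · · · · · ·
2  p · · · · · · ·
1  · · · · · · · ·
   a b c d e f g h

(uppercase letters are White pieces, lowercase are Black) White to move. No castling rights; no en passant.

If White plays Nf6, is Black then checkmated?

no

After Nf6: black king on g8; in check: yes, from the white knight on f6.
Black has 3 legal replies: Kxh8, Kf8, Kg7.
In check but a legal move exists → not checkmate.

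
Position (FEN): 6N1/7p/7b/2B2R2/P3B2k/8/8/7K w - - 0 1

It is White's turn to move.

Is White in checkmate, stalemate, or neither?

neither

White to move; white king on h1.
In check: no.
Legal moves for White include: Ne7, Nxh6, Nf6, Rf8, Rf7, Rf6, Rh5+, Rg5, Re5, Rd5, Rf4+, Rf3, Rf2, Rf1, Bf8, Be7+, Ba7, Bd6, ... (list truncated; more exist).
White has legal moves and is not in check → neither.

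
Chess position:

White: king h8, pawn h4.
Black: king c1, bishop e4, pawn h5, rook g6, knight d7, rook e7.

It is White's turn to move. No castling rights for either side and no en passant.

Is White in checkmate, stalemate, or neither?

stalemate

White to move; white king on h8.
In check: no.
King squares — g7: attacked by Rg6; h7: attacked by Re7; g8: attacked by Rg6.
Legal moves for White: none.
Not in check and no legal moves → stalemate.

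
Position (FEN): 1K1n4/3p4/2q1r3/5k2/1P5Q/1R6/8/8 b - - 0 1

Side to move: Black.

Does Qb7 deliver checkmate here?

After Qb7: white king on b8; in check: yes, from the black queen on b7.
King squares — a7: attacked by Qb7; b7: attacked by Nd8; c7: attacked by Qb7; a8: attacked by Qb7; c8: attacked by Qb7.
White has no legal moves → checkmate.

yes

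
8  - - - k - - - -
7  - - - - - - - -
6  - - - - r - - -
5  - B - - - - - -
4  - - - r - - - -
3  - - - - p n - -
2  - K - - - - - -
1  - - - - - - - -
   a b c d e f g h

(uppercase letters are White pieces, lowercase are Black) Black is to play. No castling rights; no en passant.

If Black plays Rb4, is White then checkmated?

no

After Rb4: white king on b2; in check: yes, from the black rook on b4.
White has 6 legal replies: Kc3, Ka3, Kc2, Ka2, Kc1, Ka1.
In check but a legal move exists → not checkmate.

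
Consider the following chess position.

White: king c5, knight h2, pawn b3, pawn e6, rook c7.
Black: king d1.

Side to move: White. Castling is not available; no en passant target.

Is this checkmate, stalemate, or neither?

White to move; white king on c5.
In check: no.
Legal moves for White include: Rc8, Rh7, Rg7, Rf7, Re7, Rd7+, Rb7, Ra7, Rc6, Kd6, Kc6, Kb6, Kd5, Kb5, Kd4, Kc4, Kb4, Ng4, ... (list truncated; more exist).
White has legal moves and is not in check → neither.

neither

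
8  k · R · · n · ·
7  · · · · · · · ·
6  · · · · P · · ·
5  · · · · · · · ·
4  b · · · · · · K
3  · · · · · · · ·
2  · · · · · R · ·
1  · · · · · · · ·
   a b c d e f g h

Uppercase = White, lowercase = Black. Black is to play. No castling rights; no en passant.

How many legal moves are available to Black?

2

Black to move; king on a8.
In check: yes, from the white rook on c8.
Legal moves: Kb7, Ka7.
Count: 2.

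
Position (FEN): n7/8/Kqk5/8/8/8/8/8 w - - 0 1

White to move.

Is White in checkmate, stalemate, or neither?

White to move; white king on a6.
In check: yes, from the black queen on b6.
King squares — a5: attacked by Qb6; b5: attacked by Qb6; b6: attacked by Kc6; a7: attacked by Qb6; b7: attacked by Qb6.
Legal moves for White: none.
In check with no legal moves → checkmate.

checkmate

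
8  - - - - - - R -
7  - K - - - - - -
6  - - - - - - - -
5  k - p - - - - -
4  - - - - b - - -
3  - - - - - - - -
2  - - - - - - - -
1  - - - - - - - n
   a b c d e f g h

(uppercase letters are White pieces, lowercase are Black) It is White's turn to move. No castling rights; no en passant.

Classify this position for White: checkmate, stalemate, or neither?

White to move; white king on b7.
In check: yes, from the black bishop on e4.
King squares — a6: attacked by Ka5; b6: attacked by Ka5; c6: attacked by Be4; a7: available; c7: available; a8: attacked by Be4; b8: available; c8: available.
Legal moves for White: Kc8, Kb8, Kc7, Ka7.
White is in check but has 4 legal moves → neither.

neither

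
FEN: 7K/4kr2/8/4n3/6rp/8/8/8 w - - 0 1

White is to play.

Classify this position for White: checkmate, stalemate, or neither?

White to move; white king on h8.
In check: no.
King squares — g7: attacked by Rg4; h7: attacked by Rf7; g8: attacked by Rg4.
Legal moves for White: none.
Not in check and no legal moves → stalemate.

stalemate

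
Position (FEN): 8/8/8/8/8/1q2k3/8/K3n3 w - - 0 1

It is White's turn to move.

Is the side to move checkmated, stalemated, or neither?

White to move; white king on a1.
In check: no.
King squares — b1: attacked by Qb3; a2: attacked by Qb3; b2: attacked by Qb3.
Legal moves for White: none.
Not in check and no legal moves → stalemate.

stalemate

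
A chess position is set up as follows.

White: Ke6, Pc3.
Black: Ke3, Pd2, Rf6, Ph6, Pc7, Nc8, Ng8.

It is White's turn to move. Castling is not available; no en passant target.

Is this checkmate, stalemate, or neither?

neither

White to move; white king on e6.
In check: yes, from the black rook on f6.
King squares — d5: available; e5: available; f5: attacked by Rf6; d6: attacked by Rf6; f6: attacked by Ng8; d7: available; e7: attacked by Nc8; f7: attacked by Rf6.
Legal moves for White: Kd7, Ke5, Kd5.
White is in check but has 3 legal moves → neither.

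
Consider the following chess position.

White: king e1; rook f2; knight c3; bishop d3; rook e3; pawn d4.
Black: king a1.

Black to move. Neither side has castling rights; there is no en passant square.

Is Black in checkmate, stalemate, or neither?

Black to move; black king on a1.
In check: no.
King squares — b1: attacked by Nc3; a2: attacked by Rf2; b2: attacked by Rf2.
Legal moves for Black: none.
Not in check and no legal moves → stalemate.

stalemate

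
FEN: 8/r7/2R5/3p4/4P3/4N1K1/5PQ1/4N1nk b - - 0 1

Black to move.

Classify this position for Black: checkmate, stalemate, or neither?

checkmate

Black to move; black king on h1.
In check: yes, from the white queen on g2.
King squares — g1: own knight; g2: attacked by Ne1; h2: attacked by Qg2.
Legal moves for Black: none.
In check with no legal moves → checkmate.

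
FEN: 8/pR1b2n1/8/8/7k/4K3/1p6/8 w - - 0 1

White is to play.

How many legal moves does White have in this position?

17

White to move; king on e3.
In check: no.
Legal moves: Rb8, Rxd7, Rc7, Rxa7, Rb6, Rb5, Rb4+, Rb3, Rxb2, Kf4, Ke4, Kd4, Kf3, Kd3, Kf2, Ke2, Kd2.
Count: 17.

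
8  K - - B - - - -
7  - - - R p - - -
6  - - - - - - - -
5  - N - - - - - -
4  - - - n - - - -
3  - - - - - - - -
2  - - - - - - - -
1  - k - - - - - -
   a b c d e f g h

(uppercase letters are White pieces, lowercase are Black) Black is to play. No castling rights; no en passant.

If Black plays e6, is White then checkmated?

After e6: white king on a8; in check: no.
White is not in check, so this cannot be checkmate.

no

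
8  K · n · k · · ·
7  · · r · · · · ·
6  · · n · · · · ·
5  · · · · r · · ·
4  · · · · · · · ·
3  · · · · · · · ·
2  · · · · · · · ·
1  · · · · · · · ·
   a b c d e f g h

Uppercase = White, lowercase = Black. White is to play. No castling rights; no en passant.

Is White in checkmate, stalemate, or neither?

stalemate

White to move; white king on a8.
In check: no.
King squares — a7: attacked by Nc6; b7: attacked by Rc7; b8: attacked by Nc6.
Legal moves for White: none.
Not in check and no legal moves → stalemate.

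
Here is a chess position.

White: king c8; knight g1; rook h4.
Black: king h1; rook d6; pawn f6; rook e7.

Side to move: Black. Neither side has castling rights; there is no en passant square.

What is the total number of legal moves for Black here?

2

Black to move; king on h1.
In check: yes, from the white rook on h4.
Legal moves: Kg2, Kxg1.
Count: 2.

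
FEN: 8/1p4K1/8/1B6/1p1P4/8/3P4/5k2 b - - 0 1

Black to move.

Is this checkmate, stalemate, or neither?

Black to move; black king on f1.
In check: yes, from the white bishop on b5.
Legal moves for Black: Kg2, Kf2, Kg1, Ke1.
Black is in check but has 4 legal moves → neither.

neither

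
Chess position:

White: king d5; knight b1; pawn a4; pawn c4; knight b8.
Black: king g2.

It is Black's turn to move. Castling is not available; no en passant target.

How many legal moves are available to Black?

8

Black to move; king on g2.
In check: no.
Legal moves: Kh3, Kg3, Kf3, Kh2, Kf2, Kh1, Kg1, Kf1.
Count: 8.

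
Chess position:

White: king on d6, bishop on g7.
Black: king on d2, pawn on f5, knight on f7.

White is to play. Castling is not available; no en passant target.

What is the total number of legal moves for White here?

7

White to move; king on d6.
In check: yes, from the black knight on f7.
Legal moves: Ke7, Kd7, Kc7, Ke6, Kc6, Kd5, Kc5.
Count: 7.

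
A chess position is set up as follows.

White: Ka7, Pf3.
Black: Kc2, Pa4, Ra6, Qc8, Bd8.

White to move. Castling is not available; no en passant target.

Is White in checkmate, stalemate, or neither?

White to move; white king on a7.
In check: yes, from the black rook on a6.
King squares — a6: attacked by Qc8; b6: attacked by Ra6; b7: attacked by Qc8; a8: attacked by Ra6; b8: attacked by Qc8.
Legal moves for White: none.
In check with no legal moves → checkmate.

checkmate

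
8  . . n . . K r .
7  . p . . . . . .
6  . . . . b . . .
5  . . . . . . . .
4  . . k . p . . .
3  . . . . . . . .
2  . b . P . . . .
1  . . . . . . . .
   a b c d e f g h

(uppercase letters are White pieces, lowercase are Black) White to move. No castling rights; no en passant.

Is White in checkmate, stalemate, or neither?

checkmate

White to move; white king on f8.
In check: yes, from the black rook on g8.
King squares — e7: attacked by Nc8; f7: attacked by Be6; g7: attacked by Bb2; e8: attacked by Rg8; g8: attacked by Be6.
Legal moves for White: none.
In check with no legal moves → checkmate.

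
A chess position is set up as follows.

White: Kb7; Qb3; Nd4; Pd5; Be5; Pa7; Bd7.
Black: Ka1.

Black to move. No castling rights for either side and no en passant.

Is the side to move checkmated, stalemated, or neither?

stalemate

Black to move; black king on a1.
In check: no.
King squares — b1: attacked by Qb3; a2: attacked by Qb3; b2: attacked by Qb3.
Legal moves for Black: none.
Not in check and no legal moves → stalemate.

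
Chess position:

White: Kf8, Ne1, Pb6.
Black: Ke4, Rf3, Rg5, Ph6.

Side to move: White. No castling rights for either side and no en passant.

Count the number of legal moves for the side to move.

3

White to move; king on f8.
In check: yes, from the black rook on f3.
Legal moves: Ke8, Ke7, Nxf3.
Count: 3.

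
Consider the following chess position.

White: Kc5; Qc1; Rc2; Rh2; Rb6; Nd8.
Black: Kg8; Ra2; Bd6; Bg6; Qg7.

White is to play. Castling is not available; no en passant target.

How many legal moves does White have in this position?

White to move; king on c5.
In check: yes, from the black bishop on d6.
Legal moves: Kxd6, Kc6, Kd5, Kb5, Kc4, Rxd6.
Count: 6.

6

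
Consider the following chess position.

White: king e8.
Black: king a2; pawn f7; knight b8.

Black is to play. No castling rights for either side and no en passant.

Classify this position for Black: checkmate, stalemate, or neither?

neither

Black to move; black king on a2.
In check: no.
Legal moves for Black: Nd7, Nc6, Na6, Kb3, Ka3, Kb2, Kb1, Ka1, f6, f5.
Black has 10 legal moves and is not in check → neither.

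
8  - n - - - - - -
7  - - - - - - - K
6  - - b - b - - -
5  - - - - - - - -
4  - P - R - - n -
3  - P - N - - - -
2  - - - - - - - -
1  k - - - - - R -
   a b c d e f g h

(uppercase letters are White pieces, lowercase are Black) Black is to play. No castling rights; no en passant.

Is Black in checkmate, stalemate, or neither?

neither

Black to move; black king on a1.
In check: yes, from the white rook on g1.
Legal moves for Black: Ka2.
Black is in check but has 1 legal move → neither.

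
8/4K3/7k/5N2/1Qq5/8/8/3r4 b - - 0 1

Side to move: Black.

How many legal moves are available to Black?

4

Black to move; king on h6.
In check: yes, from the white knight on f5.
Legal moves: Kh7, Kg6, Kh5, Kg5.
Count: 4.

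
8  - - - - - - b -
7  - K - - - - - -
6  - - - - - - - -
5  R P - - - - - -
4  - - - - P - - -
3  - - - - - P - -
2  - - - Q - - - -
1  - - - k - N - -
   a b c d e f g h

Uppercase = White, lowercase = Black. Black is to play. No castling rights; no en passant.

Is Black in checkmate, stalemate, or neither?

checkmate

Black to move; black king on d1.
In check: yes, from the white queen on d2.
King squares — c1: attacked by Qd2; e1: attacked by Qd2; c2: attacked by Qd2; d2: attacked by Nf1; e2: attacked by Qd2.
Legal moves for Black: none.
In check with no legal moves → checkmate.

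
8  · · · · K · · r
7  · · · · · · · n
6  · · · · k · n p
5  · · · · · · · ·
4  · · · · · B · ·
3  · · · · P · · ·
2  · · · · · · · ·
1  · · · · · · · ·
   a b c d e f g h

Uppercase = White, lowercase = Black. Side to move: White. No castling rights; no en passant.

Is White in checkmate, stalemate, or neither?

checkmate

White to move; white king on e8.
In check: yes, from the black rook on h8.
King squares — d7: attacked by Ke6; e7: attacked by Ke6; f7: attacked by Ke6; d8: attacked by Rh8; f8: attacked by Ng6.
Legal moves for White: none.
In check with no legal moves → checkmate.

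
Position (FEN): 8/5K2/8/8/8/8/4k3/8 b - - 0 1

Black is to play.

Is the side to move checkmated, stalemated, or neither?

neither

Black to move; black king on e2.
In check: no.
Legal moves for Black: Kf3, Ke3, Kd3, Kf2, Kd2, Kf1, Ke1, Kd1.
Black has 8 legal moves and is not in check → neither.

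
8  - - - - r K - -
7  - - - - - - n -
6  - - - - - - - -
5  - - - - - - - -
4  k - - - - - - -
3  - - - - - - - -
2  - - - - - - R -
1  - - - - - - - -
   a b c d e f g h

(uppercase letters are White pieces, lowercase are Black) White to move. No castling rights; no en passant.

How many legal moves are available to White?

White to move; king on f8.
In check: yes, from the black rook on e8.
Legal moves: Kxg7, Kf7.
Count: 2.

2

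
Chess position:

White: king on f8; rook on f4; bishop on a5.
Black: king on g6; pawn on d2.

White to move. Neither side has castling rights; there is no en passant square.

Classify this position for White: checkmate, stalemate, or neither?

neither

White to move; white king on f8.
In check: no.
Legal moves for White include: Kg8, Ke8, Ke7, Bd8, Bc7, Bb6, Bb4, Bc3, Bxd2, Rf7, Rf6+, Rf5, Rh4, Rg4+, Re4, Rd4, Rc4, Rb4, ... (list truncated; more exist).
White has legal moves and is not in check → neither.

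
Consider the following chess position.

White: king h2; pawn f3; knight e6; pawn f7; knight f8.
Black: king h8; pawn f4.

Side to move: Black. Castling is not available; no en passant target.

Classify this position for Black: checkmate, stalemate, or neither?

Black to move; black king on h8.
In check: no.
King squares — g7: attacked by Ne6; h7: attacked by Nf8; g8: attacked by Pf7.
Legal moves for Black: none.
Not in check and no legal moves → stalemate.

stalemate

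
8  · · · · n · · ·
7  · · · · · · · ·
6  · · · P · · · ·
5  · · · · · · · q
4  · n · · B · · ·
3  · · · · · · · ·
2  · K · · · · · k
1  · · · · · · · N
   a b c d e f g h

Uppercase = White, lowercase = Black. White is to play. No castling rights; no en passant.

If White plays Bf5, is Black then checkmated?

no

After Bf5: black king on h2; in check: no.
Black is not in check, so this cannot be checkmate.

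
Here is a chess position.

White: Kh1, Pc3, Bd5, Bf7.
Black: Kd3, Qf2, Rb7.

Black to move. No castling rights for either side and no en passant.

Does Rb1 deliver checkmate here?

yes

After Rb1: white king on h1; in check: yes, from the black rook on b1.
King squares — g1: attacked by Rb1; g2: attacked by Qf2; h2: attacked by Qf2.
White has no legal moves → checkmate.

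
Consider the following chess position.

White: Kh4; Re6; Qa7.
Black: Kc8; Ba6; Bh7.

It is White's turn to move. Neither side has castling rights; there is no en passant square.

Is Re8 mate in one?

After Re8: black king on c8; in check: yes, from the white rook on e8.
King squares — b7: attacked by Qa7; c7: attacked by Qa7; d7: attacked by Qa7; b8: attacked by Qa7; d8: attacked by Re8.
Black has no legal moves → checkmate.

yes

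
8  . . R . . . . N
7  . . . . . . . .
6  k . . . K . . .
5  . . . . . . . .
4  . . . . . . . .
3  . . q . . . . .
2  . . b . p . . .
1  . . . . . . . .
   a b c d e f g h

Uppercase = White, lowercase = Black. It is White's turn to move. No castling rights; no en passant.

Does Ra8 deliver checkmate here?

After Ra8: black king on a6; in check: yes, from the white rook on a8.
Black has 3 legal replies: Kb7, Kb6, Kb5.
In check but a legal move exists → not checkmate.

no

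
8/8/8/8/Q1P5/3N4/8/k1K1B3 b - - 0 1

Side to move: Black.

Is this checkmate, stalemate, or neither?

Black to move; black king on a1.
In check: yes, from the white queen on a4.
King squares — b1: attacked by Kc1; a2: attacked by Qa4; b2: attacked by Kc1.
Legal moves for Black: none.
In check with no legal moves → checkmate.

checkmate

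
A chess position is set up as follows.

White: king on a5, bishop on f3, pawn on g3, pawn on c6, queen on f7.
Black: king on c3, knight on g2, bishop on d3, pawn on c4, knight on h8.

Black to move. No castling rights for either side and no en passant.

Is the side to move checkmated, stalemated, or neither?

neither

Black to move; black king on c3.
In check: no.
Legal moves for Black include: Nxf7, Ng6, Bh7, Bg6, Bf5, Be4, Be2, Bc2, Bf1, Bb1, Kd4, Kb3, Kd2, Kc2, Kb2, Nh4, Nf4, Ne3, ... (list truncated; more exist).
Black has legal moves and is not in check → neither.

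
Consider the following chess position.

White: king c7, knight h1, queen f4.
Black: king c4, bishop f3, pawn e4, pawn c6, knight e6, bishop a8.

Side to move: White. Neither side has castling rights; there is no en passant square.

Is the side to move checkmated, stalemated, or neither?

White to move; white king on c7.
In check: yes, from the black knight on e6.
Legal moves for White: Kc8, Kb8, Kd7, Kd6, Kb6.
White is in check but has 5 legal moves → neither.

neither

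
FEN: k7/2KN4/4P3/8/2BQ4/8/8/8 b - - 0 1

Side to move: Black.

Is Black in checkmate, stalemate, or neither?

stalemate

Black to move; black king on a8.
In check: no.
King squares — a7: attacked by Qd4; b7: attacked by Kc7; b8: attacked by Kc7.
Legal moves for Black: none.
Not in check and no legal moves → stalemate.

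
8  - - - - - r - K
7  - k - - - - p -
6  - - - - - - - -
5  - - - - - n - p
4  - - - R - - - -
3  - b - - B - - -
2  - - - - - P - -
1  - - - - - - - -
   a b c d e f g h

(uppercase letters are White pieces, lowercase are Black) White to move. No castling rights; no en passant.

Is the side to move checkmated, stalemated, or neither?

White to move; white king on h8.
In check: yes, from the black rook on f8.
Legal moves for White: Kh7.
White is in check but has 1 legal move → neither.

neither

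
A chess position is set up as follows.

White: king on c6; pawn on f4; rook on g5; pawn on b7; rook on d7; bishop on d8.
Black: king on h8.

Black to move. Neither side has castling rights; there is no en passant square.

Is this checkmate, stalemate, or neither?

Black to move; black king on h8.
In check: no.
King squares — g7: attacked by Rg5; h7: attacked by Rd7; g8: attacked by Rg5.
Legal moves for Black: none.
Not in check and no legal moves → stalemate.

stalemate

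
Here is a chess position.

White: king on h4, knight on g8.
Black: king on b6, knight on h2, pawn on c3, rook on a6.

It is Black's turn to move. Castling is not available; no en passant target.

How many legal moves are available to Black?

18

Black to move; king on b6.
In check: no.
Legal moves: Kc7, Kb7, Ka7, Kc6, Kc5, Kb5, Ka5, Ra8, Ra7, Ra5, Ra4+, Ra3, Ra2, Ra1, Ng4, Nf3+, Nf1, c2.
Count: 18.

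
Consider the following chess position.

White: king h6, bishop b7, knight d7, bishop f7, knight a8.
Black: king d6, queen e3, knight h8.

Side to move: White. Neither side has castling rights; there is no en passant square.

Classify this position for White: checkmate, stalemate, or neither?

neither

White to move; white king on h6.
In check: yes, from the black queen on e3.
King squares — g5: attacked by Qe3; h5: available; g6: attacked by Nh8; g7: available; h7: available.
Legal moves for White: Kh7, Kg7, Kh5.
White is in check but has 3 legal moves → neither.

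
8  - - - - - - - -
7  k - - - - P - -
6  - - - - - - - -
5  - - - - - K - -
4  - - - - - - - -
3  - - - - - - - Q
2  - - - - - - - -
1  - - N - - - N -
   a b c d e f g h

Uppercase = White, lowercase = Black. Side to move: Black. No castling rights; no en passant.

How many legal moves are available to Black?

5

Black to move; king on a7.
In check: no.
Legal moves: Kb8, Ka8, Kb7, Kb6, Ka6.
Count: 5.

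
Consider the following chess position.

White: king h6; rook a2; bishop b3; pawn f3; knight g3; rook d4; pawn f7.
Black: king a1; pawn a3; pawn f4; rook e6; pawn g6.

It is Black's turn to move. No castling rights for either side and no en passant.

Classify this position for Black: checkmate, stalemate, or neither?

Black to move; black king on a1.
In check: yes, from the white rook on a2.
King squares — b1: available; a2: attacked by Bb3; b2: attacked by Ra2.
Legal moves for Black: Kb1.
Black is in check but has 1 legal move → neither.

neither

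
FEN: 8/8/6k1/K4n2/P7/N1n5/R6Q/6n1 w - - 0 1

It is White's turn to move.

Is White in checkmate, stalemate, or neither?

neither

White to move; white king on a5.
In check: no.
Legal moves for White include: Kb6, Ka6, Kb4, Nb5, Nc4, Nc2, Nb1, Qh8, Qb8, Qh7+, Qc7, Qh6+, Qd6+, Qh5+, Qe5, Qh4, Qf4, Qh3, ... (list truncated; more exist).
White has legal moves and is not in check → neither.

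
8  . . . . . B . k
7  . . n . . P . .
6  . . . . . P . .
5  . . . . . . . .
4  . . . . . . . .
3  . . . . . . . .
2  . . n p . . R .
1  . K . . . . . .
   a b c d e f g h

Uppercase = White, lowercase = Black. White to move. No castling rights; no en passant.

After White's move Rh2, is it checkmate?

After Rh2: black king on h8; in check: yes, from the white rook on h2.
King squares — g7: attacked by Pf6; h7: attacked by Rh2; g8: attacked by Pf7.
Black has no legal moves → checkmate.

yes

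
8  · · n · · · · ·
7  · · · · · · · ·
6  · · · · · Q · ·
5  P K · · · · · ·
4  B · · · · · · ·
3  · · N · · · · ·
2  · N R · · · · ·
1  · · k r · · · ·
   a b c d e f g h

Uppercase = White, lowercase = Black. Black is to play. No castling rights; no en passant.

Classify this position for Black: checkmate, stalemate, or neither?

Black to move; black king on c1.
In check: yes, from the white rook on c2.
King squares — b1: attacked by Nc3; d1: own rook; b2: attacked by Rc2; c2: attacked by Ba4; d2: attacked by Rc2.
Legal moves for Black: none.
In check with no legal moves → checkmate.

checkmate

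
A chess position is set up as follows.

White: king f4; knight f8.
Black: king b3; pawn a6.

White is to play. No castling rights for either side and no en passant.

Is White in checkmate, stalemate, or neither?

neither

White to move; white king on f4.
In check: no.
Legal moves for White: Nh7, Nd7, Ng6, Ne6, Kg5, Kf5, Ke5, Kg4, Ke4, Kg3, Kf3, Ke3.
White has 12 legal moves and is not in check → neither.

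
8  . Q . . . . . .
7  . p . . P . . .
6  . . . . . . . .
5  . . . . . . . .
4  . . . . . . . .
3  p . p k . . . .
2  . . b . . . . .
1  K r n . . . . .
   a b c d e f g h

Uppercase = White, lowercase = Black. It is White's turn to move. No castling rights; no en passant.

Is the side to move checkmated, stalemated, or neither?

White to move; white king on a1.
In check: yes, from the black rook on b1.
King squares — b1: attacked by Bc2; a2: attacked by Nc1; b2: attacked by Rb1.
Legal moves for White: none.
In check with no legal moves → checkmate.

checkmate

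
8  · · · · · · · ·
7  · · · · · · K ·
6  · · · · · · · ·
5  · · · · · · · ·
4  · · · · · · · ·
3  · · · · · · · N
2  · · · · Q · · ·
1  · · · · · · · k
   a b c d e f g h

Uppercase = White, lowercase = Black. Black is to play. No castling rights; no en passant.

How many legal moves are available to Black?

0

Black to move; king on h1.
In check: no.
Legal moves: none.
Count: 0.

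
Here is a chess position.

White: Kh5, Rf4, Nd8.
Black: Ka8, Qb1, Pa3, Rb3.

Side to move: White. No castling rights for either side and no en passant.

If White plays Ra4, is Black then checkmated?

no

After Ra4: black king on a8; in check: yes, from the white rook on a4.
Black has 1 legal reply: Kb8.
In check but a legal move exists → not checkmate.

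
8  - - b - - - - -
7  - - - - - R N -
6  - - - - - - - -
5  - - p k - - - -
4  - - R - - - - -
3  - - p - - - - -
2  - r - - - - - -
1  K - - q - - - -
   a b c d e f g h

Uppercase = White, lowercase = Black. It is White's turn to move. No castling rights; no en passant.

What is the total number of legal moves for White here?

White to move; king on a1.
In check: yes, from the black queen on d1.
Legal moves: none.
Count: 0.

0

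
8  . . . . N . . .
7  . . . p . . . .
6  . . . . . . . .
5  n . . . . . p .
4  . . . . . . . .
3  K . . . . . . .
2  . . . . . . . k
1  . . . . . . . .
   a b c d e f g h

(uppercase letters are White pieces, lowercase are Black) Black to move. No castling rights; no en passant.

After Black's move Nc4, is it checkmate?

no

After Nc4: white king on a3; in check: yes, from the black knight on c4.
White has 4 legal replies: Kb4, Ka4, Kb3, Ka2.
In check but a legal move exists → not checkmate.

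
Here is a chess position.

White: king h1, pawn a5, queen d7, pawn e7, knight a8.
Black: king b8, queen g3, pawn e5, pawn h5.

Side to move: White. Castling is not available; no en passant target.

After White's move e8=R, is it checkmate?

After e8=R: black king on b8; in check: yes, from the white rook on e8.
King squares — a7: attacked by Qd7; b7: attacked by Qd7; c7: attacked by Qd7; a8: attacked by Re8; c8: attacked by Qd7.
Black has no legal moves → checkmate.

yes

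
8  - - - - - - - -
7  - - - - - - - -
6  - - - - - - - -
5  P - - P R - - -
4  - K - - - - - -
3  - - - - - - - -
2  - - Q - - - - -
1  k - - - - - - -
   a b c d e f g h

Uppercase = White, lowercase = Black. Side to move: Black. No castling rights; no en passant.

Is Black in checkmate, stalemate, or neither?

Black to move; black king on a1.
In check: no.
King squares — b1: attacked by Qc2; a2: attacked by Qc2; b2: attacked by Qc2.
Legal moves for Black: none.
Not in check and no legal moves → stalemate.

stalemate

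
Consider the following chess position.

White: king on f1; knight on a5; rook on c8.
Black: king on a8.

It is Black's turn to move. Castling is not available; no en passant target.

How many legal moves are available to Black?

Black to move; king on a8.
In check: yes, from the white rook on c8.
Legal moves: Ka7.
Count: 1.

1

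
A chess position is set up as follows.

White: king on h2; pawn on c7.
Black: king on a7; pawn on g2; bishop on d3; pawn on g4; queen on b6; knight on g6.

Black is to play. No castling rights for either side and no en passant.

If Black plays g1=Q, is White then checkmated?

After g1=Q: white king on h2; in check: yes, from the black queen on g1.
King squares — g1: attacked by Qb6; h1: attacked by Qg1; g2: attacked by Qg1; g3: attacked by Qg1; h3: attacked by Pg4.
White has no legal moves → checkmate.

yes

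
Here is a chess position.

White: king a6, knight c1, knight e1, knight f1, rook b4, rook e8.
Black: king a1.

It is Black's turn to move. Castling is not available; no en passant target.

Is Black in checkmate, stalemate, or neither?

stalemate

Black to move; black king on a1.
In check: no.
King squares — b1: attacked by Rb4; a2: attacked by Nc1; b2: attacked by Rb4.
Legal moves for Black: none.
Not in check and no legal moves → stalemate.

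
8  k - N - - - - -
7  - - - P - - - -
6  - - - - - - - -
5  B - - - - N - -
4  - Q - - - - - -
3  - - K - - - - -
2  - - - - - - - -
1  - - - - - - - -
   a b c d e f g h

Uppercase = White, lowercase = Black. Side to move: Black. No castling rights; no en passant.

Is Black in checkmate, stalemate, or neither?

Black to move; black king on a8.
In check: no.
King squares — a7: attacked by Nc8; b7: attacked by Qb4; b8: attacked by Qb4.
Legal moves for Black: none.
Not in check and no legal moves → stalemate.

stalemate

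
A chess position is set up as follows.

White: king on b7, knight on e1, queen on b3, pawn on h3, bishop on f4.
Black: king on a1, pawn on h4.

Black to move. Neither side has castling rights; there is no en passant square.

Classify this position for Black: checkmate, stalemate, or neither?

Black to move; black king on a1.
In check: no.
King squares — b1: attacked by Qb3; a2: attacked by Qb3; b2: attacked by Qb3.
Legal moves for Black: none.
Not in check and no legal moves → stalemate.

stalemate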